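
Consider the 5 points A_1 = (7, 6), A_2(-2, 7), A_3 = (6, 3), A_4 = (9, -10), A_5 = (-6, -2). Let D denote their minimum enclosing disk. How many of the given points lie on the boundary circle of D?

2

The farthest pair is A_2–A_4 with squared distance 410. The circle on this segment as diameter has centre (3.5, -1.5) and r² = 410/4 = 102.5.
Check A_1: distance² to centre = 68.5 ≤ 102.5, so it lies inside.
All remaining points lie in this disk, and no smaller disk contains both endpoints, so this is the minimum enclosing circle.
The points at distance exactly r from the centre are A_2, A_4 — 2 points.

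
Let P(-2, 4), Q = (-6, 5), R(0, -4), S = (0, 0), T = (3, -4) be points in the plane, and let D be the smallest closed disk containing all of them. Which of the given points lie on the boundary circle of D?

The minimum enclosing circle of a finite set is fixed by two of the points (as a diameter) or three (as a circumcircle).
The farthest pair is Q–T with squared distance 162. The circle on this segment as diameter has centre (-1.5, 0.5) and r² = 162/4 = 40.5.
Check P: distance² to centre = 12.5 ≤ 40.5, so it lies inside.
All remaining points lie in this disk, and no smaller disk contains both endpoints, so this is the minimum enclosing circle.
The points at distance exactly r from the centre are Q, T — 2 points.

Q, T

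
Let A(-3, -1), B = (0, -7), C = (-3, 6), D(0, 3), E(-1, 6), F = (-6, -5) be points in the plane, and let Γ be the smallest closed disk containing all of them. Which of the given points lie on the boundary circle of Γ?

The minimum enclosing circle of a finite set is fixed by two of the points (as a diameter) or three (as a circumcircle).
The farthest pair is B–C with squared distance 178. The circle on this segment as diameter has centre (-1.5, -0.5) and r² = 178/4 = 44.5.
Check A: distance² to centre = 2.5 ≤ 44.5, so it lies inside.
All remaining points lie in this disk, and no smaller disk contains both endpoints, so this is the minimum enclosing circle.
The points at distance exactly r from the centre are B, C — 2 points.

B, C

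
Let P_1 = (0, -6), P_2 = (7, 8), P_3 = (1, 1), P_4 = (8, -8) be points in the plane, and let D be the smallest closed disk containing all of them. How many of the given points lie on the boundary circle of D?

3

The minimum enclosing circle of a finite set is fixed by two of the points (as a diameter) or three (as a circumcircle).
The minimum enclosing circle is determined by three boundary points: P_1, P_2, P_4.
Their circumcentre is (103/18, -1/9) with r² = 21845/324.
The farthest remaining point P_3 is at distance² 7625/324 ≤ 21845/324.
The points at distance exactly r from the centre are P_1, P_2, P_4 — 3 points.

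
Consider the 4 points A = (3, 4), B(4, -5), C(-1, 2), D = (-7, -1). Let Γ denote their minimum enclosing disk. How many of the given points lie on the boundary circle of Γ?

The minimum enclosing circle is determined by three boundary points: A, B, D.
Their circumcentre is (-29/38, -37/38) with r² = 28085/722.
The farthest remaining point C is at distance² 6425/722 ≤ 28085/722.
The points at distance exactly r from the centre are A, B, D — 3 points.

3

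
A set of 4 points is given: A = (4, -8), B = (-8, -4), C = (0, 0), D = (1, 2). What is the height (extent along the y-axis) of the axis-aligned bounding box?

max y = 2, min y = -8, so height = 10.

10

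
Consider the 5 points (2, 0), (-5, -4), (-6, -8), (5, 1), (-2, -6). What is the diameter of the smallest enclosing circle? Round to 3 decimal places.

The minimum enclosing circle of a finite set is fixed by two of the points (as a diameter) or three (as a circumcircle).
The farthest pair is (-6, -8)–(5, 1) with squared distance 202. The circle on this segment as diameter has centre (-0.5, -3.5) and r² = 202/4 = 50.5.
Check (2, 0): distance² to centre = 18.5 ≤ 50.5, so it lies inside.
All remaining points lie in this disk, and no smaller disk contains both endpoints, so this is the minimum enclosing circle.
Diameter = 2r = 2√(50.5) ≈ 14.213.

14.213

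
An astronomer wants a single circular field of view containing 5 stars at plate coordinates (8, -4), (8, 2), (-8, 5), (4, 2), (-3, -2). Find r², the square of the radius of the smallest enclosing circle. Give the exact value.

84.25

The farthest pair is (8, -4)–(-8, 5) with squared distance 337. The circle on this segment as diameter has centre (0, 0.5) and r² = 337/4 = 84.25.
Check (8, 2): distance² to centre = 66.25 ≤ 84.25, so it lies inside.
All remaining points lie in this disk, and no smaller disk contains both endpoints, so this is the minimum enclosing circle.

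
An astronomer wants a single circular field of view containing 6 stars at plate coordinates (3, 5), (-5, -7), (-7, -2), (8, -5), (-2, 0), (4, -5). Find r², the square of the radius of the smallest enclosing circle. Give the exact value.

A smallest enclosing disk is always determined by at most three of the input points on its boundary.
The minimum enclosing circle is determined by three boundary points: (3, 5), (-7, -2), (8, -5).
Their circumcentre is (13/18, -43/18) with r² = 9685/162.
The farthest remaining point (-5, -7) is at distance² 8749/162 ≤ 9685/162.

9685/162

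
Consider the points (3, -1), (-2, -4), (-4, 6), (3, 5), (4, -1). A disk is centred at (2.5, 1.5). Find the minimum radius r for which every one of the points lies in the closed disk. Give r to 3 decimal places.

7.906

The required radius is the distance from (2.5, 1.5) to the farthest point.
Squared distances: 6.5, 50.5, 62.5, 12.5, 8.5.
Maximum is 62.5, attained at (-4, 6).
r = √(62.5) ≈ 7.906.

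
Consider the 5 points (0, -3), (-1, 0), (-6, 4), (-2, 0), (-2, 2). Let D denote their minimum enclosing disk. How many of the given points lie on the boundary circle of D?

2

The minimum enclosing circle of a finite set is fixed by two of the points (as a diameter) or three (as a circumcircle).
The farthest pair is (0, -3)–(-6, 4) with squared distance 85. The circle on this segment as diameter has centre (-3, 0.5) and r² = 85/4 = 21.25.
Check (-1, 0): distance² to centre = 4.25 ≤ 21.25, so it lies inside.
All remaining points lie in this disk, and no smaller disk contains both endpoints, so this is the minimum enclosing circle.
The points at distance exactly r from the centre are (0, -3), (-6, 4) — 2 points.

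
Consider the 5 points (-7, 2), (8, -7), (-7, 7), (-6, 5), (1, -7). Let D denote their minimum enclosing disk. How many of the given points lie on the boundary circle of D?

2

The minimum enclosing circle of a finite set is fixed by two of the points (as a diameter) or three (as a circumcircle).
The farthest pair is (8, -7)–(-7, 7) with squared distance 421. The circle on this segment as diameter has centre (0.5, 0) and r² = 421/4 = 105.25.
Check (-7, 2): distance² to centre = 60.25 ≤ 105.25, so it lies inside.
All remaining points lie in this disk, and no smaller disk contains both endpoints, so this is the minimum enclosing circle.
The points at distance exactly r from the centre are (8, -7), (-7, 7) — 2 points.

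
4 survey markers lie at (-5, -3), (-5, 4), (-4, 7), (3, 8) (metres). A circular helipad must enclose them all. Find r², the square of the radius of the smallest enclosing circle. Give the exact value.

46.25

A smallest enclosing disk is always determined by at most three of the input points on its boundary.
The farthest pair is (-5, -3)–(3, 8) with squared distance 185. The circle on this segment as diameter has centre (-1, 2.5) and r² = 185/4 = 46.25.
Check (-5, 4): distance² to centre = 18.25 ≤ 46.25, so it lies inside.
All remaining points lie in this disk, and no smaller disk contains both endpoints, so this is the minimum enclosing circle.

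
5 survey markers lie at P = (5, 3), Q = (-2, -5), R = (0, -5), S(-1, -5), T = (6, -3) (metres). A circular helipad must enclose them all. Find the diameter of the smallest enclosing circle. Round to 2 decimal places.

10.63

A smallest enclosing disk is always determined by at most three of the input points on its boundary.
The farthest pair is P–Q with squared distance 113. The circle on this segment as diameter has centre (1.5, -1) and r² = 113/4 = 28.25.
Check R: distance² to centre = 18.25 ≤ 28.25, so it lies inside.
All remaining points lie in this disk, and no smaller disk contains both endpoints, so this is the minimum enclosing circle.
Diameter = 2r = 2√(28.25) ≈ 10.63.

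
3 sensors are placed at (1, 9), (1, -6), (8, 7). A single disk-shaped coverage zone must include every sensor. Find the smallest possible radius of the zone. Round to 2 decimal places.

7.68

Call the three points A, B, C in the order given.
Side lengths²: AB² = 225, AC² = 53, BC² = 218.
Since AB² = 225 < 218 + 53 = 271, the triangle is acute, so the smallest enclosing circle is the circumcircle.
Circumcentre = (37/14, 1.5), r² = 5777/98.
r = √(5777/98) ≈ 7.68.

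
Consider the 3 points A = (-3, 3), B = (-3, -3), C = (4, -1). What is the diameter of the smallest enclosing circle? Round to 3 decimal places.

Side lengths²: AB² = 36, AC² = 65, BC² = 53.
Since AC² = 65 < 53 + 36 = 89, the triangle is acute, so the smallest enclosing circle is the circumcircle.
Circumcentre = (-1/14, 0), r² = 3445/196.
Diameter = 2r = 2√(3445/196) ≈ 8.385.

8.385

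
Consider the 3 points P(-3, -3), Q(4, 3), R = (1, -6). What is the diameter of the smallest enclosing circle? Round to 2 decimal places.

9.72

Side lengths²: PQ² = 85, PR² = 25, QR² = 90.
Since QR² = 90 < 85 + 25 = 110, the triangle is acute, so the smallest enclosing circle is the circumcircle.
Circumcentre = (1.5, -7/6), r² = 425/18.
Diameter = 2r = 2√(425/18) ≈ 9.72.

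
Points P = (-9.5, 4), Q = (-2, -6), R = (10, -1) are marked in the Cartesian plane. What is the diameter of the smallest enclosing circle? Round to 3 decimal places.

Side lengths²: PQ² = 156.25, PR² = 405.25, QR² = 169.
Since PR² = 405.25 ≥ 169 + 156.25 = 325.25, the angle opposite PR is not acute, so the smallest enclosing circle has PR as diameter.
Centre = midpoint of PR = (0.25, 1.5), r² = 405.25/4 = 101.3125.
Diameter = 2r = 2√(101.3125) ≈ 20.131.

20.131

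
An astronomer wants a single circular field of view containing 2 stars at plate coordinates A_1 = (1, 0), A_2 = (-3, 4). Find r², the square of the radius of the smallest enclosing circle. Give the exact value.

The smallest circle enclosing two points has them as diameter endpoints.
Centre = midpoint = (-1, 2); r² = |A_1A_2|²/4 = 32/4 = 8.

8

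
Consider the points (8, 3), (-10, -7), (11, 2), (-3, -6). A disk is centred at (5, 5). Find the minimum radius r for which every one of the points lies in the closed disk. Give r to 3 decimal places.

The required radius is the distance from (5, 5) to the farthest point.
Squared distances: 13, 369, 45, 185.
Maximum is 369, attained at (-10, -7).
r = √369 ≈ 19.209.

19.209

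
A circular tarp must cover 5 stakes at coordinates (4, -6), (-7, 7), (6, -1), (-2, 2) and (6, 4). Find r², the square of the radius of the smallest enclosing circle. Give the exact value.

The farthest pair is (4, -6)–(-7, 7) with squared distance 290. The circle on this segment as diameter has centre (-1.5, 0.5) and r² = 290/4 = 72.5.
Check (6, -1): distance² to centre = 58.5 ≤ 72.5, so it lies inside.
All remaining points lie in this disk, and no smaller disk contains both endpoints, so this is the minimum enclosing circle.

72.5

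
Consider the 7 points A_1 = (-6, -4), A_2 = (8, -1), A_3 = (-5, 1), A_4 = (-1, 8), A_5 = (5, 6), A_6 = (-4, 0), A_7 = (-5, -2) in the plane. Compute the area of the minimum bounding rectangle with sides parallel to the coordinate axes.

x ranges over [-6, 8], width 14.
y ranges over [-4, 8], height 12.
Area = 14 × 12 = 168.

168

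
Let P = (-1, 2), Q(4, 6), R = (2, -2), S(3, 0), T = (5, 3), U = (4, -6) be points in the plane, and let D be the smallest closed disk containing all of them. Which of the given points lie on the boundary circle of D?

A smallest enclosing disk is always determined by at most three of the input points on its boundary.
The farthest pair is Q–U with squared distance 144. The circle on this segment as diameter has centre (4, 0) and r² = 144/4 = 36.
Check P: distance² to centre = 29 ≤ 36, so it lies inside.
All remaining points lie in this disk, and no smaller disk contains both endpoints, so this is the minimum enclosing circle.
The points at distance exactly r from the centre are Q, U — 2 points.

Q, U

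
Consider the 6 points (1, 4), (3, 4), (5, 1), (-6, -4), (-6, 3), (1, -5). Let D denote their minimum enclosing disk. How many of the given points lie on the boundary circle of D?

3

A smallest enclosing disk is always determined by at most three of the input points on its boundary.
The minimum enclosing circle is determined by three boundary points: (5, 1), (-6, -4), (-6, 3).
Their circumcentre is (-21/22, -0.5) with r² = 9125/242.
The farthest remaining point (3, 4) is at distance² 8685/242 ≤ 9125/242.
The points at distance exactly r from the centre are (5, 1), (-6, -4), (-6, 3) — 3 points.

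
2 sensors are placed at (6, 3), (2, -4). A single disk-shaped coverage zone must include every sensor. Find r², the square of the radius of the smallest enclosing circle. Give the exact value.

16.25

The smallest circle enclosing two points has them as diameter endpoints.
Centre = midpoint = (4, -0.5); r² = |(6, 3)−(2, -4)|²/4 = 65/4 = 16.25.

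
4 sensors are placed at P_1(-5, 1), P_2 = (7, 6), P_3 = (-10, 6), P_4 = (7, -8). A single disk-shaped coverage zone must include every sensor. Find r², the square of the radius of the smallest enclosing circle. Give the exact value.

The minimum enclosing circle of a finite set is fixed by two of the points (as a diameter) or three (as a circumcircle).
The farthest pair is P_3–P_4 with squared distance 485. The circle on this segment as diameter has centre (-1.5, -1) and r² = 485/4 = 121.25.
Check P_1: distance² to centre = 16.25 ≤ 121.25, so it lies inside.
All remaining points lie in this disk, and no smaller disk contains both endpoints, so this is the minimum enclosing circle.

121.25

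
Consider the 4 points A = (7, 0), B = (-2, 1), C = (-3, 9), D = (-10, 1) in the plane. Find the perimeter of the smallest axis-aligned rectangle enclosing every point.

52

Width = max x − min x = 7 − (-10) = 17.
Height = max y − min y = 9 − 0 = 9.
Perimeter = 2(17 + 9) = 52.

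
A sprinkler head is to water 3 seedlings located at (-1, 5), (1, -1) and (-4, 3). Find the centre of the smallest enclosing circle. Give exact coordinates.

Call the three points A, B, C in the order given.
Side lengths²: AB² = 40, AC² = 13, BC² = 41.
Since BC² = 41 < 40 + 13 = 53, the triangle is acute, so the smallest enclosing circle is the circumcircle.
Circumcentre = (-21/22, 37/22), r² = 2665/242.
Centre = (-21/22, 37/22).

(-21/22, 37/22)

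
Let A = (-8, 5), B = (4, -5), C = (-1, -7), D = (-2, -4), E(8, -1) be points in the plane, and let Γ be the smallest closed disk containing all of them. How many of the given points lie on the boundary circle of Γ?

By Welzl's lemma the MEC is supported by two points (diametrically opposite) or three points (on a circumcircle).
The minimum enclosing circle is determined by three boundary points: A, C, E.
Their circumcentre is (-0.18, 1.52) with r² = 73.2628.
The farthest remaining point B is at distance² 59.9828 ≤ 73.2628.
The points at distance exactly r from the centre are A, C, E — 3 points.

3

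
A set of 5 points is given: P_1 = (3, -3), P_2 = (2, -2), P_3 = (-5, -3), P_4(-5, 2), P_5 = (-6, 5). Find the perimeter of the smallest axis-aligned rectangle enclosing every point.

34

Width = max x − min x = 3 − (-6) = 9.
Height = max y − min y = 5 − (-3) = 8.
Perimeter = 2(9 + 8) = 34.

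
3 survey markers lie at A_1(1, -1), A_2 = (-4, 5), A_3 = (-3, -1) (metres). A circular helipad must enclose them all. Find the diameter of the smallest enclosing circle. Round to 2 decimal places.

Side lengths²: A_1A_2² = 61, A_1A_3² = 16, A_2A_3² = 37.
Since A_1A_2² = 61 ≥ 37 + 16 = 53, the angle opposite A_1A_2 is not acute, so the smallest enclosing circle has A_1A_2 as diameter.
Centre = midpoint of A_1A_2 = (-1.5, 2), r² = 61/4 = 15.25.
Diameter = 2r = 2√(15.25) ≈ 7.81.

7.81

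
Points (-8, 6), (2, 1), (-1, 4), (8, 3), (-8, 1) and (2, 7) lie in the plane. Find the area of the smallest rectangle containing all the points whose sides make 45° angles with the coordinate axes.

171

In coordinates u = x + y, v = x − y the rectangle is axis-aligned; the map (x,y)→(u,v) scales areas by 2.
u-values: -2, 3, 3, 11, -7, 9; range = 11 − (-7) = 18.
v-values: -14, 1, -5, 5, -9, -5; range = 5 − (-14) = 19.
Area = (18 × 19) / 2 = 171.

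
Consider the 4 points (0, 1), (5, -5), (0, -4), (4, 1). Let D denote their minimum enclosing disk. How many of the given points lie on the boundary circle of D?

By Welzl's lemma the MEC is supported by two points (diametrically opposite) or three points (on a circumcircle).
The farthest pair is (0, 1)–(5, -5) with squared distance 61. The circle on this segment as diameter has centre (2.5, -2) and r² = 61/4 = 15.25.
Check (0, -4): distance² to centre = 10.25 ≤ 15.25, so it lies inside.
All remaining points lie in this disk, and no smaller disk contains both endpoints, so this is the minimum enclosing circle.
The points at distance exactly r from the centre are (0, 1), (5, -5) — 2 points.

2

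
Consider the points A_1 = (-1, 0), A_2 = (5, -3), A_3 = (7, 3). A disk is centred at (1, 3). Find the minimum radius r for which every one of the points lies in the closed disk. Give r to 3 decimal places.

7.211

The required radius is the distance from (1, 3) to the farthest point.
Squared distances: 13, 52, 36.
Maximum is 52, attained at A_2.
r = √52 ≈ 7.211.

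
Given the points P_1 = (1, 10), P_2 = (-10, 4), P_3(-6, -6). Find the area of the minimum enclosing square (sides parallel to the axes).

256

The bounding box has width 11 and height 16.
An axis-aligned square enclosing the set must have side ≥ max(width, height).
So the minimum side is max(11, 16) = 16.
Area = 16² = 256.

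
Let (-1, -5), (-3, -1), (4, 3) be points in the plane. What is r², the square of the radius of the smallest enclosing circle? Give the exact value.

Call the three points A, B, C in the order given.
Side lengths²: AB² = 20, AC² = 89, BC² = 65.
Since AC² = 89 ≥ 65 + 20 = 85, the angle opposite AC is not acute, so the smallest enclosing circle has AC as diameter.
Centre = midpoint of AC = (1.5, -1), r² = 89/4 = 22.25.

22.25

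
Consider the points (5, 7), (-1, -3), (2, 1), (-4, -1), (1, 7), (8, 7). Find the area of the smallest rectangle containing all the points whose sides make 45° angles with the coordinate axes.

80

In coordinates u = x + y, v = x − y the rectangle is axis-aligned; the map (x,y)→(u,v) scales areas by 2.
u-values: 12, -4, 3, -5, 8, 15; range = 15 − (-5) = 20.
v-values: -2, 2, 1, -3, -6, 1; range = 2 − (-6) = 8.
Area = (20 × 8) / 2 = 80.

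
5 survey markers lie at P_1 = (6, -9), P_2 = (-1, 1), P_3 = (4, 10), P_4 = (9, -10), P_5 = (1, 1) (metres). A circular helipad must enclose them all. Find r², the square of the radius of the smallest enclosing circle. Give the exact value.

106.25

A smallest enclosing disk is always determined by at most three of the input points on its boundary.
The farthest pair is P_3–P_4 with squared distance 425. The circle on this segment as diameter has centre (6.5, 0) and r² = 425/4 = 106.25.
Check P_1: distance² to centre = 81.25 ≤ 106.25, so it lies inside.
All remaining points lie in this disk, and no smaller disk contains both endpoints, so this is the minimum enclosing circle.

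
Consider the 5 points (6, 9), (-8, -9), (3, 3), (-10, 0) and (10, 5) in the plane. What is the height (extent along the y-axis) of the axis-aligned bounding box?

18

max y = 9, min y = -9, so height = 18.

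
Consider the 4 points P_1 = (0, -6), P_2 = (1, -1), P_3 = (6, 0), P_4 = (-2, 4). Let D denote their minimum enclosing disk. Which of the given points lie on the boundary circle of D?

The minimum enclosing circle of a finite set is fixed by two of the points (as a diameter) or three (as a circumcircle).
The minimum enclosing circle is determined by three boundary points: P_1, P_3, P_4.
Their circumcentre is (2/3, -2/3) with r² = 260/9.
The farthest remaining point P_2 is at distance² 2/9 ≤ 260/9.
The points at distance exactly r from the centre are P_1, P_3, P_4 — 3 points.

P_1, P_3, P_4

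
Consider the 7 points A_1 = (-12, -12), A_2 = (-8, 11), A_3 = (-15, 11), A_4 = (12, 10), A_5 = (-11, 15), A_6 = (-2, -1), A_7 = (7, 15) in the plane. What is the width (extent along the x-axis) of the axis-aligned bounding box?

max x = 12, min x = -15, so width = 27.

27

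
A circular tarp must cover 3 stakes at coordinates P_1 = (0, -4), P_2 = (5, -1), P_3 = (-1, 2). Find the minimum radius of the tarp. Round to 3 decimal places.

3.605

Side lengths²: P_1P_2² = 34, P_1P_3² = 37, P_2P_3² = 45.
Since P_2P_3² = 45 < 37 + 34 = 71, the triangle is acute, so the smallest enclosing circle is the circumcircle.
Circumcentre = (31/22, -15/22), r² = 3145/242.
r = √(3145/242) ≈ 3.605.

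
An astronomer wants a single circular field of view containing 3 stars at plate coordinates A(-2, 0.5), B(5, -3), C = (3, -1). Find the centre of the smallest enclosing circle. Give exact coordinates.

(1.5, -1.25)

Side lengths²: AB² = 61.25, AC² = 27.25, BC² = 8.
Since AB² = 61.25 ≥ 27.25 + 8 = 35.25, the angle opposite AB is not acute, so the smallest enclosing circle has AB as diameter.
Centre = midpoint of AB = (1.5, -1.25), r² = 61.25/4 = 15.3125.
Centre = (1.5, -1.25).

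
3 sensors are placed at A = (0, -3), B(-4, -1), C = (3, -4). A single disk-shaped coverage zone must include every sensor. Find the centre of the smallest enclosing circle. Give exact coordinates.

(-0.5, -2.5)

Side lengths²: AB² = 20, AC² = 10, BC² = 58.
Since BC² = 58 ≥ 20 + 10 = 30, the angle opposite BC is not acute, so the smallest enclosing circle has BC as diameter.
Centre = midpoint of BC = (-0.5, -2.5), r² = 58/4 = 14.5.
Centre = (-0.5, -2.5).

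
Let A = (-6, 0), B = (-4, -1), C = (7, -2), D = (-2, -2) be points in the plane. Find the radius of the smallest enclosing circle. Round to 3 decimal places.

6.576

The minimum enclosing circle of a finite set is fixed by two of the points (as a diameter) or three (as a circumcircle).
The farthest pair is A–C with squared distance 173. The circle on this segment as diameter has centre (0.5, -1) and r² = 173/4 = 43.25.
Check B: distance² to centre = 20.25 ≤ 43.25, so it lies inside.
All remaining points lie in this disk, and no smaller disk contains both endpoints, so this is the minimum enclosing circle.
r = √(43.25) ≈ 6.576.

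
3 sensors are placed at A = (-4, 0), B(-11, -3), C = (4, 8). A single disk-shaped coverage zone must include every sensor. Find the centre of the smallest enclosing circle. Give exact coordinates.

(-3.5, 2.5)

Side lengths²: AB² = 58, AC² = 128, BC² = 346.
Since BC² = 346 ≥ 128 + 58 = 186, the angle opposite BC is not acute, so the smallest enclosing circle has BC as diameter.
Centre = midpoint of BC = (-3.5, 2.5), r² = 346/4 = 86.5.
Centre = (-3.5, 2.5).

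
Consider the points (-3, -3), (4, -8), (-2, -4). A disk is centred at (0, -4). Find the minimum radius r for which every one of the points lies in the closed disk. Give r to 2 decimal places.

The required radius is the distance from (0, -4) to the farthest point.
Squared distances: 10, 32, 4.
Maximum is 32, attained at (4, -8).
r = √32 ≈ 5.66.

5.66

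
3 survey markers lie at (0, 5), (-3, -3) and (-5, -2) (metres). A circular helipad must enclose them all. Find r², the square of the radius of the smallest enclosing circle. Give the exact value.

13505/722

Call the three points A, B, C in the order given.
Side lengths²: AB² = 73, AC² = 74, BC² = 5.
Since AC² = 74 < 73 + 5 = 78, the triangle is acute, so the smallest enclosing circle is the circumcircle.
Circumcentre = (-81/38, 47/38), r² = 13505/722.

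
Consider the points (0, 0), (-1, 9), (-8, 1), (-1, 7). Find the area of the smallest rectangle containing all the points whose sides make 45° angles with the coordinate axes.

75

In coordinates u = x + y, v = x − y the rectangle is axis-aligned; the map (x,y)→(u,v) scales areas by 2.
u-values: 0, 8, -7, 6; range = 8 − (-7) = 15.
v-values: 0, -10, -9, -8; range = 0 − (-10) = 10.
Area = (15 × 10) / 2 = 75.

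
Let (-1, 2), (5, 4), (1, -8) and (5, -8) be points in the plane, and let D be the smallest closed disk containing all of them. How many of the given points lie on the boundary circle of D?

3

By Welzl's lemma the MEC is supported by two points (diametrically opposite) or three points (on a circumcircle).
The farthest pair is (5, 4)–(1, -8) with squared distance 160. The circle on this segment as diameter has centre (3, -2) and r² = 160/4 = 40.
Check (-1, 2): distance² to centre = 32 ≤ 40, so it lies inside.
All remaining points lie in this disk, and no smaller disk contains both endpoints, so this is the minimum enclosing circle.
The points at distance exactly r from the centre are (5, 4), (1, -8), (5, -8) — 3 points.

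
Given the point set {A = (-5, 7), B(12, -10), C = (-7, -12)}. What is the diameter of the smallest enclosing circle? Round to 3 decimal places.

Side lengths²: AB² = 578, AC² = 365, BC² = 365.
Since AB² = 578 < 365 + 365 = 730, the triangle is acute, so the smallest enclosing circle is the circumcircle.
Circumcentre = (71/42, -139/42), r² = 133225/882.
Diameter = 2r = 2√(133225/882) ≈ 24.580.

24.580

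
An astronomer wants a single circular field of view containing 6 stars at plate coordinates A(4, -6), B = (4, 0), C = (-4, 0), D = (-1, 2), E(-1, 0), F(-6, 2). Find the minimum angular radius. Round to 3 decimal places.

The minimum enclosing circle of a finite set is fixed by two of the points (as a diameter) or three (as a circumcircle).
The farthest pair is A–F with squared distance 164. The circle on this segment as diameter has centre (-1, -2) and r² = 164/4 = 41.
Check B: distance² to centre = 29 ≤ 41, so it lies inside.
All remaining points lie in this disk, and no smaller disk contains both endpoints, so this is the minimum enclosing circle.
r = √41 ≈ 6.403.

6.403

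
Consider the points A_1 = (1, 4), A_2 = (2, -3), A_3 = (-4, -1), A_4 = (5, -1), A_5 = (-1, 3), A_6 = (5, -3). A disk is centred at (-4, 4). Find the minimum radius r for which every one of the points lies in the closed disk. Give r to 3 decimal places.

The required radius is the distance from (-4, 4) to the farthest point.
Squared distances: 25, 85, 25, 106, 10, 130.
Maximum is 130, attained at A_6.
r = √130 ≈ 11.402.

11.402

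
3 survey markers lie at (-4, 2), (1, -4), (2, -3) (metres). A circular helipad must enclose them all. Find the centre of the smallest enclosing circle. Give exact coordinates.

Call the three points A, B, C in the order given.
Side lengths²: AB² = 61, AC² = 61, BC² = 2.
Since AC² = 61 < 61 + 2 = 63, the triangle is acute, so the smallest enclosing circle is the circumcircle.
Circumcentre = (-27/22, -17/22), r² = 3721/242.
Centre = (-27/22, -17/22).

(-27/22, -17/22)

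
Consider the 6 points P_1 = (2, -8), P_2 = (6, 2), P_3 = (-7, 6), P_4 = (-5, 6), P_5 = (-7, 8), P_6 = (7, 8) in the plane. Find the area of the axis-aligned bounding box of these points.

x ranges over [-7, 7], width 14.
y ranges over [-8, 8], height 16.
Area = 14 × 16 = 224.

224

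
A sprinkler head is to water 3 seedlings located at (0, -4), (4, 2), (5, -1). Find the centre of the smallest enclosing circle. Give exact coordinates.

Call the three points A, B, C in the order given.
Side lengths²: AB² = 52, AC² = 34, BC² = 10.
Since AB² = 52 ≥ 34 + 10 = 44, the angle opposite AB is not acute, so the smallest enclosing circle has AB as diameter.
Centre = midpoint of AB = (2, -1), r² = 52/4 = 13.
Centre = (2, -1).

(2, -1)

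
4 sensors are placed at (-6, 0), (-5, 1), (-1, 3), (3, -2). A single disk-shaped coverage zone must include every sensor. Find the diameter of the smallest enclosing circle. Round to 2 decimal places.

9.22

By Welzl's lemma the MEC is supported by two points (diametrically opposite) or three points (on a circumcircle).
The farthest pair is (-6, 0)–(3, -2) with squared distance 85. The circle on this segment as diameter has centre (-1.5, -1) and r² = 85/4 = 21.25.
Check (-5, 1): distance² to centre = 16.25 ≤ 21.25, so it lies inside.
All remaining points lie in this disk, and no smaller disk contains both endpoints, so this is the minimum enclosing circle.
Diameter = 2r = 2√(21.25) ≈ 9.22.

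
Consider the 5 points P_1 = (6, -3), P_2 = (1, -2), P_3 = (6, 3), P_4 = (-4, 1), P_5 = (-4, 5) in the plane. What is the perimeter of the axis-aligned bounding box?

36

Width = max x − min x = 6 − (-4) = 10.
Height = max y − min y = 5 − (-3) = 8.
Perimeter = 2(10 + 8) = 36.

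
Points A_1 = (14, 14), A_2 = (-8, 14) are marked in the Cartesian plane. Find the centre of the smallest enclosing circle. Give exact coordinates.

The smallest circle enclosing two points has them as diameter endpoints.
Centre = midpoint = (3, 14); r² = |A_1A_2|²/4 = 484/4 = 121.
Centre = (3, 14).

(3, 14)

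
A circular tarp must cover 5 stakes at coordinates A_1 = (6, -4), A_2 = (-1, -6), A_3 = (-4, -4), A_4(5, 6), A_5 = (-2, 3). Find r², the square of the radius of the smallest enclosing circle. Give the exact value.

By Welzl's lemma the MEC is supported by two points (diametrically opposite) or three points (on a circumcircle).
The minimum enclosing circle is determined by three boundary points: A_2, A_3, A_4.
Their circumcentre is (1.125, 0.4375) with r² = 45.95703125.
The farthest remaining point A_1 is at distance² 43.45703125 ≤ 45.95703125.

45.95703125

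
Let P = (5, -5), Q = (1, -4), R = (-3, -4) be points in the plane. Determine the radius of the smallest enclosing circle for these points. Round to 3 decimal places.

4.031

Side lengths²: PQ² = 17, PR² = 65, QR² = 16.
Since PR² = 65 ≥ 17 + 16 = 33, the angle opposite PR is not acute, so the smallest enclosing circle has PR as diameter.
Centre = midpoint of PR = (1, -4.5), r² = 65/4 = 16.25.
r = √(16.25) ≈ 4.031.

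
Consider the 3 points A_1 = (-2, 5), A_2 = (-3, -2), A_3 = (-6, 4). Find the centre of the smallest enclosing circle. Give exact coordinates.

Side lengths²: A_1A_2² = 50, A_1A_3² = 17, A_2A_3² = 45.
Since A_1A_2² = 50 < 45 + 17 = 62, the triangle is acute, so the smallest enclosing circle is the circumcircle.
Circumcentre = (-59/18, 29/18), r² = 2125/162.
Centre = (-59/18, 29/18).

(-59/18, 29/18)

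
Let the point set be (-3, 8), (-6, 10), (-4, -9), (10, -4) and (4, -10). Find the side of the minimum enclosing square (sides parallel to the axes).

The bounding box has width 16 and height 20.
An axis-aligned square enclosing the set must have side ≥ max(width, height).
So the minimum side is max(16, 20) = 20.

20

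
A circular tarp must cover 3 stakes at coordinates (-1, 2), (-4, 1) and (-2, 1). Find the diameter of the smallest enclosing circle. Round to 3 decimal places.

3.162

Call the three points A, B, C in the order given.
Side lengths²: AB² = 10, AC² = 2, BC² = 4.
Since AB² = 10 ≥ 4 + 2 = 6, the angle opposite AB is not acute, so the smallest enclosing circle has AB as diameter.
Centre = midpoint of AB = (-2.5, 1.5), r² = 10/4 = 2.5.
Diameter = 2r = 2√(2.5) ≈ 3.162.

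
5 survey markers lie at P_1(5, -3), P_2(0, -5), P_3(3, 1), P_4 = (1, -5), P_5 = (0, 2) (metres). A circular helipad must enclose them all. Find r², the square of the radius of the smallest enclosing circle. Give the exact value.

14.5

By Welzl's lemma the MEC is supported by two points (diametrically opposite) or three points (on a circumcircle).
The minimum enclosing circle is determined by three boundary points: P_1, P_2, P_5.
Their circumcentre is (1.5, -1.5) with r² = 14.5.
The farthest remaining point P_4 is at distance² 12.5 ≤ 14.5.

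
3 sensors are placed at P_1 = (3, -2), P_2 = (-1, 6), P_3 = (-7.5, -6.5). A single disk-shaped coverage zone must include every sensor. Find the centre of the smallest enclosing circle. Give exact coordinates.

Side lengths²: P_1P_2² = 80, P_1P_3² = 130.5, P_2P_3² = 198.5.
Since P_2P_3² = 198.5 < 130.5 + 80 = 210.5, the triangle is acute, so the smallest enclosing circle is the circumcircle.
Circumcentre = (-66/17, -15/34), r² = 57565/1156.
Centre = (-66/17, -15/34).

(-66/17, -15/34)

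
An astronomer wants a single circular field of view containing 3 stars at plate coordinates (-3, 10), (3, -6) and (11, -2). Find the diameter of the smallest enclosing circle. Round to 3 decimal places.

18.541

Call the three points A, B, C in the order given.
Side lengths²: AB² = 292, AC² = 340, BC² = 80.
Since AC² = 340 < 292 + 80 = 372, the triangle is acute, so the smallest enclosing circle is the circumcircle.
Circumcentre = (64/19, 62/19), r² = 31025/361.
Diameter = 2r = 2√(31025/361) ≈ 18.541.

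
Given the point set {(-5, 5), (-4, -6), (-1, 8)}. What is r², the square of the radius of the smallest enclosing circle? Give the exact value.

51.25

Call the three points A, B, C in the order given.
Side lengths²: AB² = 122, AC² = 25, BC² = 205.
Since BC² = 205 ≥ 122 + 25 = 147, the angle opposite BC is not acute, so the smallest enclosing circle has BC as diameter.
Centre = midpoint of BC = (-2.5, 1), r² = 205/4 = 51.25.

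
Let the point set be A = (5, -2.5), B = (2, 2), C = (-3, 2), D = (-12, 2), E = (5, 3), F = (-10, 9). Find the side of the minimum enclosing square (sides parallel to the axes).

17

The bounding box has width 17 and height 11.5.
An axis-aligned square enclosing the set must have side ≥ max(width, height).
So the minimum side is max(17, 11.5) = 17.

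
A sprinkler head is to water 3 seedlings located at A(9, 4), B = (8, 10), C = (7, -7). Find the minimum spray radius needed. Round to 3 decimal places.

Side lengths²: AB² = 37, AC² = 125, BC² = 290.
Since BC² = 290 ≥ 125 + 37 = 162, the angle opposite BC is not acute, so the smallest enclosing circle has BC as diameter.
Centre = midpoint of BC = (7.5, 1.5), r² = 290/4 = 72.5.
r = √(72.5) ≈ 8.515.

8.515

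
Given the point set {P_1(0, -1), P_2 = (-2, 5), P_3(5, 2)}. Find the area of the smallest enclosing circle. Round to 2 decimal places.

Side lengths²: P_1P_2² = 40, P_1P_3² = 34, P_2P_3² = 58.
Since P_2P_3² = 58 < 40 + 34 = 74, the triangle is acute, so the smallest enclosing circle is the circumcircle.
Circumcentre = (7/6, 49/18), r² = 2465/162.
Area = π·r² = π·2465/162 ≈ 47.80.

47.80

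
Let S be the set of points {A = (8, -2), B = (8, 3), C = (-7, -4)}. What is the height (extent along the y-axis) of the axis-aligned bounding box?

max y = 3, min y = -4, so height = 7.

7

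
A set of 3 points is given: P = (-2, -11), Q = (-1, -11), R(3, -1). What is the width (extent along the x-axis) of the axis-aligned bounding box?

5

max x = 3, min x = -2, so width = 5.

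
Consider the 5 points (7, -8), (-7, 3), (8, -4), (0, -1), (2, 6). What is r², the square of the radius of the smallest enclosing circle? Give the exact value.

A smallest enclosing disk is always determined by at most three of the input points on its boundary.
The farthest pair is (7, -8)–(-7, 3) with squared distance 317. The circle on this segment as diameter has centre (0, -2.5) and r² = 317/4 = 79.25.
Check (8, -4): distance² to centre = 66.25 ≤ 79.25, so it lies inside.
All remaining points lie in this disk, and no smaller disk contains both endpoints, so this is the minimum enclosing circle.

79.25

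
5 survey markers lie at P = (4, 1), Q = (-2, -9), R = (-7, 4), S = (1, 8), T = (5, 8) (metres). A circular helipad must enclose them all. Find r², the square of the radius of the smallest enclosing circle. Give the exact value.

A smallest enclosing disk is always determined by at most three of the input points on its boundary.
The minimum enclosing circle is determined by three boundary points: Q, R, T.
Their circumcentre is (49/44, -15/44) with r² = 81965/968.
The farthest remaining point S is at distance² 67357/968 ≤ 81965/968.

81965/968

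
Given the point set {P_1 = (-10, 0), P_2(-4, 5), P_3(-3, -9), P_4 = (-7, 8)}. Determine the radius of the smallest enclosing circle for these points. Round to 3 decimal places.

By Welzl's lemma the MEC is supported by two points (diametrically opposite) or three points (on a circumcircle).
The farthest pair is P_3–P_4 with squared distance 305. The circle on this segment as diameter has centre (-5, -0.5) and r² = 305/4 = 76.25.
Check P_1: distance² to centre = 25.25 ≤ 76.25, so it lies inside.
All remaining points lie in this disk, and no smaller disk contains both endpoints, so this is the minimum enclosing circle.
r = √(76.25) ≈ 8.732.

8.732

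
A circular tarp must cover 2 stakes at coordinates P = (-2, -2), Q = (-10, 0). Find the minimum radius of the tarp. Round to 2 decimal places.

The smallest circle enclosing two points has them as diameter endpoints.
Centre = midpoint = (-6, -1); r² = |PQ|²/4 = 68/4 = 17.
r = √17 ≈ 4.12.

4.12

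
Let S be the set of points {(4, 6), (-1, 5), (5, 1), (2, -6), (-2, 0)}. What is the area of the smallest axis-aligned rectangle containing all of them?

84

x ranges over [-2, 5], width 7.
y ranges over [-6, 6], height 12.
Area = 7 × 12 = 84.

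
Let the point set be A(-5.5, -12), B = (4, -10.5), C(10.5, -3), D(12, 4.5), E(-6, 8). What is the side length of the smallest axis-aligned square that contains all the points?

20

The bounding box has width 18 and height 20.
An axis-aligned square enclosing the set must have side ≥ max(width, height).
So the minimum side is max(18, 20) = 20.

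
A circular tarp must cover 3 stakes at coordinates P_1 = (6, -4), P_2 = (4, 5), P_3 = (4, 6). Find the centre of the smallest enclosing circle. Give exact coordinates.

(5, 1)

Side lengths²: P_1P_2² = 85, P_1P_3² = 104, P_2P_3² = 1.
Since P_1P_3² = 104 ≥ 85 + 1 = 86, the angle opposite P_1P_3 is not acute, so the smallest enclosing circle has P_1P_3 as diameter.
Centre = midpoint of P_1P_3 = (5, 1), r² = 104/4 = 26.
Centre = (5, 1).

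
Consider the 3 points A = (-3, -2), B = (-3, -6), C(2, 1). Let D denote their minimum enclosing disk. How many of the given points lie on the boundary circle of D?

2

Side lengths²: AB² = 16, AC² = 34, BC² = 74.
Since BC² = 74 ≥ 34 + 16 = 50, the angle opposite BC is not acute, so the smallest enclosing circle has BC as diameter.
Centre = midpoint of BC = (-0.5, -2.5), r² = 74/4 = 18.5.
The points at distance exactly r from the centre are B, C — 2 points.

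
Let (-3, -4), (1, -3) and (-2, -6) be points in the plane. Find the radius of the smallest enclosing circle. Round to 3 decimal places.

Call the three points A, B, C in the order given.
Side lengths²: AB² = 17, AC² = 5, BC² = 18.
Since BC² = 18 < 17 + 5 = 22, the triangle is acute, so the smallest enclosing circle is the circumcircle.
Circumcentre = (-5/6, -25/6), r² = 85/18.
r = √(85/18) ≈ 2.173.

2.173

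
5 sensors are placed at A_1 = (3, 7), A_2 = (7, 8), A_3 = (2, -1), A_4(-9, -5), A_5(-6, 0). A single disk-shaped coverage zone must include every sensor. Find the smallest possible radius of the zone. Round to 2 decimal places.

10.31

By Welzl's lemma the MEC is supported by two points (diametrically opposite) or three points (on a circumcircle).
The farthest pair is A_2–A_4 with squared distance 425. The circle on this segment as diameter has centre (-1, 1.5) and r² = 425/4 = 106.25.
Check A_1: distance² to centre = 46.25 ≤ 106.25, so it lies inside.
All remaining points lie in this disk, and no smaller disk contains both endpoints, so this is the minimum enclosing circle.
r = √(106.25) ≈ 10.31.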